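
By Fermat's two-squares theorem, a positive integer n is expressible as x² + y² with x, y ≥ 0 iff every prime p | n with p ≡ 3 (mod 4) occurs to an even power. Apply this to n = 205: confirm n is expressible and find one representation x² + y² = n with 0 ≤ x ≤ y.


Step 1: Factor n = 205 = 5 · 41.
Step 2: Check the mod-4 condition on each prime factor: 5 ≡ 1 (mod 4), exponent 1; 41 ≡ 1 (mod 4), exponent 1.
All primes ≡ 3 (mod 4) appear to even exponent (or don't appear), so by the two-squares theorem n IS expressible as a sum of two squares.
Step 3: Build a representation. Here n = 5 · 41 is a product of primes ≡ 1 (mod 4). Each prime p ≡ 1 (mod 4) is itself a sum of two squares; find a² by testing p − a² for a perfect square:
  5: 5 − 1² = 4 = 2² ⇒ 5 = 1² + 2².
  41: 41 − 1² = 40, 41 − 2² = 37, 41 − 3² = 32, 41 − 4² = 25 = 5² ⇒ 41 = 4² + 5².
  Combine using the Brahmagupta–Fibonacci identity (a² + b²)(c² + d²) = (ac − bd)² + (ad + bc)² = (ac + bd)² + (ad − bc)²:
  5 · 41 = 205: from (1² + 2²)(4² + 5²), take (1·4 − 2·5, 1·5 + 2·4) = (4 − 10, 5 + 8) = (-6, 13); dropping signs (only squares matter) gives (6, 13); check 6² + 13² = 36 + 169 = 205 ✓.
Step 4: Order so x ≤ y and verify: 6² + 13² = 36 + 169 = 205 = n. ✓

n = 205 = 6² + 13² (one valid representation with x ≤ y).


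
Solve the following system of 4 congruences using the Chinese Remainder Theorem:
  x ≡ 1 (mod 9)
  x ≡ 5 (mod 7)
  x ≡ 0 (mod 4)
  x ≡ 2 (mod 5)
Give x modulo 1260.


Product of moduli M = 9 · 7 · 4 · 5 = 1260.
Merge one congruence at a time:
  Start: x ≡ 1 (mod 9).
  Combine with x ≡ 5 (mod 7); new modulus lcm = 63.
    Write x = 1 + 9·t and substitute into x ≡ 5 (mod 7): 9·t ≡ 5 − 1 = 4 (mod 7).
    Reduce coefficients mod 7: 2·t ≡ 4 (mod 7).
    The inverse of 2 mod 7 is 4 (since 2·4 = 8 = 1·7 + 1), so t ≡ 4·4 = 16 ≡ 2 (mod 7).
    Then x = 1 + 9·2 = 19, valid modulo lcm(9, 7) = 63: x ≡ 19 (mod 63).
  Combine with x ≡ 0 (mod 4); new modulus lcm = 252.
    Write x = 19 + 63·t and substitute into x ≡ 0 (mod 4): 63·t ≡ 0 − 19 = -19 (mod 4).
    Reduce coefficients mod 4: 3·t ≡ 1 (mod 4).
    The inverse of 3 mod 4 is 3 (since 3·3 = 9 = 2·4 + 1), so t ≡ 3·1 = 3 ≡ 3 (mod 4).
    Then x = 19 + 63·3 = 208, valid modulo lcm(63, 4) = 252: x ≡ 208 (mod 252).
  Combine with x ≡ 2 (mod 5); new modulus lcm = 1260.
    Write x = 208 + 252·t and substitute into x ≡ 2 (mod 5): 252·t ≡ 2 − 208 = -206 (mod 5).
    Reduce coefficients mod 5: 2·t ≡ 4 (mod 5).
    The inverse of 2 mod 5 is 3 (since 2·3 = 6 = 1·5 + 1), so t ≡ 3·4 = 12 ≡ 2 (mod 5).
    Then x = 208 + 252·2 = 712, valid modulo lcm(252, 5) = 1260: x ≡ 712 (mod 1260).
Verify against each original: 712 mod 9 = 1, 712 mod 7 = 5, 712 mod 4 = 0, 712 mod 5 = 2.

x ≡ 712 (mod 1260).


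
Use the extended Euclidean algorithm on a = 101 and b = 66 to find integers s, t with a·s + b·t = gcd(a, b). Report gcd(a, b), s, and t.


Euclidean algorithm on (101, 66) — divide until remainder is 0:
  101 = 1 · 66 + 35
  66 = 1 · 35 + 31
  35 = 1 · 31 + 4
  31 = 7 · 4 + 3
  4 = 1 · 3 + 1
  3 = 3 · 1 + 0
gcd(101, 66) = 1.
Track Bezout coefficients alongside the remainders: start with r₀ = 101 = a·1 + b·0 (s = 1, t = 0) and r₁ = 66 = a·0 + b·1 (s = 0, t = 1); each new remainder r_{k+1} = r_{k-1} − q_k·r_k inherits s_{k+1} = s_{k-1} − q_k·s_k, t_{k+1} = t_{k-1} − q_k·t_k, so r_k = a·s_k + b·t_k at every step:
  q = 1: r = 35, s = 1 − 1·0 = 1, t = 0 − 1·1 = -1  (check: 101·1 + 66·(-1) = 35)
  q = 1: r = 31, s = 0 − 1·1 = -1, t = 1 − 1·(-1) = 2  (check: 101·(-1) + 66·2 = 31)
  q = 1: r = 4, s = 1 − 1·(-1) = 2, t = -1 − 1·2 = -3  (check: 101·2 + 66·(-3) = 4)
  q = 7: r = 3, s = -1 − 7·2 = -15, t = 2 − 7·(-3) = 23  (check: 101·(-15) + 66·23 = 3)
  q = 1: r = 1, s = 2 − 1·(-15) = 17, t = -3 − 1·23 = -26  (check: 101·17 + 66·(-26) = 1)
The row with r = 1 (the gcd) gives the Bezout coefficients s = 17, t = -26.
Result: 101 · (17) + 66 · (-26) = 1.

gcd(101, 66) = 1; s = 17, t = -26 (check: 101·17 + 66·(-26) = 1).


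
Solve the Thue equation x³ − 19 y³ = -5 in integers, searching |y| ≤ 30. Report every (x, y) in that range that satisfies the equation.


The equation is x³ - 19y³ = -5. For fixed y, x³ = 19·y³ − 5, so a solution requires the RHS to be a perfect cube.
Strategy: iterate y from -30 to 30, compute RHS = 19·y³ − 5, and check whether it is a (positive or negative) perfect cube.
Check small values of y:
  y = 0: RHS = -5 is not a perfect cube.
  y = 1: RHS = 14 is not a perfect cube.
  y = -1: RHS = -24 is not a perfect cube.
  y = 2: RHS = 147 is not a perfect cube.
  y = -2: RHS = -157 is not a perfect cube.
  y = 3: RHS = 508 is not a perfect cube.
  y = -3: RHS = -518 is not a perfect cube.
Continuing the search up to |y| = 30 finds no solutions either.
No (x, y) in the scanned range satisfies the equation.

No integer solutions with |y| ≤ 30.


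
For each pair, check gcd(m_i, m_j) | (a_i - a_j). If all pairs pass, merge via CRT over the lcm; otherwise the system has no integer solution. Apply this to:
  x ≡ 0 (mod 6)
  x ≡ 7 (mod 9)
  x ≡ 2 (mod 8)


Moduli 6, 9, 8 are not pairwise coprime, so CRT works modulo lcm(m_i) when all pairwise compatibility conditions hold.
Pairwise compatibility: gcd(m_i, m_j) must divide a_i - a_j for every pair.
Merge one congruence at a time:
  Start: x ≡ 0 (mod 6).
  Combine with x ≡ 7 (mod 9): gcd(6, 9) = 3, and 7 - 0 = 7 is NOT divisible by 3.
    ⇒ system is inconsistent (no integer solution).

No solution (the system is inconsistent).


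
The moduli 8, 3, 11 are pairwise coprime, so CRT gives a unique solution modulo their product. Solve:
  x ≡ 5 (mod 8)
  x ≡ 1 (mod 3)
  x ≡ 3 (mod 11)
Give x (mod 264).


Moduli 8, 3, 11 are pairwise coprime; by CRT there is a unique solution modulo M = 8 · 3 · 11 = 264.
Solve pairwise, accumulating the modulus:
  Start with x ≡ 5 (mod 8).
  Combine with x ≡ 1 (mod 3): since gcd(8, 3) = 1, we get a unique residue mod 24.
    Write x = 5 + 8·t and substitute into x ≡ 1 (mod 3): 8·t ≡ 1 − 5 = -4 (mod 3).
    Reduce coefficients mod 3: 2·t ≡ 2 (mod 3).
    The inverse of 2 mod 3 is 2 (since 2·2 = 4 = 1·3 + 1), so t ≡ 2·2 = 4 ≡ 1 (mod 3).
    Then x = 5 + 8·1 = 13, valid modulo lcm(8, 3) = 24: x ≡ 13 (mod 24).
  Combine with x ≡ 3 (mod 11): since gcd(24, 11) = 1, we get a unique residue mod 264.
    Write x = 13 + 24·t and substitute into x ≡ 3 (mod 11): 24·t ≡ 3 − 13 = -10 (mod 11).
    Reduce coefficients mod 11: 2·t ≡ 1 (mod 11).
    The inverse of 2 mod 11 is 6 (since 2·6 = 12 = 1·11 + 1), so t ≡ 6·1 = 6 ≡ 6 (mod 11).
    Then x = 13 + 24·6 = 157, valid modulo lcm(24, 11) = 264: x ≡ 157 (mod 264).
Verify: 157 mod 8 = 5 ✓, 157 mod 3 = 1 ✓, 157 mod 11 = 3 ✓.

x ≡ 157 (mod 264).


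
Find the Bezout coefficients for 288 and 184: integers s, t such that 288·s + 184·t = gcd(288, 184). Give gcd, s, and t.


Euclidean algorithm on (288, 184) — divide until remainder is 0:
  288 = 1 · 184 + 104
  184 = 1 · 104 + 80
  104 = 1 · 80 + 24
  80 = 3 · 24 + 8
  24 = 3 · 8 + 0
gcd(288, 184) = 8.
Track Bezout coefficients alongside the remainders: start with r₀ = 288 = a·1 + b·0 (s = 1, t = 0) and r₁ = 184 = a·0 + b·1 (s = 0, t = 1); each new remainder r_{k+1} = r_{k-1} − q_k·r_k inherits s_{k+1} = s_{k-1} − q_k·s_k, t_{k+1} = t_{k-1} − q_k·t_k, so r_k = a·s_k + b·t_k at every step:
  q = 1: r = 104, s = 1 − 1·0 = 1, t = 0 − 1·1 = -1  (check: 288·1 + 184·(-1) = 104)
  q = 1: r = 80, s = 0 − 1·1 = -1, t = 1 − 1·(-1) = 2  (check: 288·(-1) + 184·2 = 80)
  q = 1: r = 24, s = 1 − 1·(-1) = 2, t = -1 − 1·2 = -3  (check: 288·2 + 184·(-3) = 24)
  q = 3: r = 8, s = -1 − 3·2 = -7, t = 2 − 3·(-3) = 11  (check: 288·(-7) + 184·11 = 8)
The row with r = 8 (the gcd) gives the Bezout coefficients s = -7, t = 11.
Result: 288 · (-7) + 184 · (11) = 8.

gcd(288, 184) = 8; s = -7, t = 11 (check: 288·(-7) + 184·11 = 8).


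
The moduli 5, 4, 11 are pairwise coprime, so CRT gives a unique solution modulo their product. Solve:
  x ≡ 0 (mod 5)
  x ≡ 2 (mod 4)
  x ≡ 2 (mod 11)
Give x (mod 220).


Moduli 5, 4, 11 are pairwise coprime; by CRT there is a unique solution modulo M = 5 · 4 · 11 = 220.
Solve pairwise, accumulating the modulus:
  Start with x ≡ 0 (mod 5).
  Combine with x ≡ 2 (mod 4): since gcd(5, 4) = 1, we get a unique residue mod 20.
    Write x = 0 + 5·t and substitute into x ≡ 2 (mod 4): 5·t ≡ 2 − 0 = 2 (mod 4).
    Reduce coefficients mod 4: 1·t ≡ 2 (mod 4).
    So t ≡ 2 (mod 4).
    Then x = 0 + 5·2 = 10, valid modulo lcm(5, 4) = 20: x ≡ 10 (mod 20).
  Combine with x ≡ 2 (mod 11): since gcd(20, 11) = 1, we get a unique residue mod 220.
    Write x = 10 + 20·t and substitute into x ≡ 2 (mod 11): 20·t ≡ 2 − 10 = -8 (mod 11).
    Reduce coefficients mod 11: 9·t ≡ 3 (mod 11).
    The inverse of 9 mod 11 is 5 (since 9·5 = 45 = 4·11 + 1), so t ≡ 5·3 = 15 ≡ 4 (mod 11).
    Then x = 10 + 20·4 = 90, valid modulo lcm(20, 11) = 220: x ≡ 90 (mod 220).
Verify: 90 mod 5 = 0 ✓, 90 mod 4 = 2 ✓, 90 mod 11 = 2 ✓.

x ≡ 90 (mod 220).


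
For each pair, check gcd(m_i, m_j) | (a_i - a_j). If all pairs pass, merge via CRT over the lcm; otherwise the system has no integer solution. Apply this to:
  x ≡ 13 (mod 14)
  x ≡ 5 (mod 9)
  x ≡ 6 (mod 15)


Moduli 14, 9, 15 are not pairwise coprime, so CRT works modulo lcm(m_i) when all pairwise compatibility conditions hold.
Pairwise compatibility: gcd(m_i, m_j) must divide a_i - a_j for every pair.
Merge one congruence at a time:
  Start: x ≡ 13 (mod 14).
  Combine with x ≡ 5 (mod 9): gcd(14, 9) = 1; 5 - 13 = -8, which IS divisible by 1, so compatible.
    Write x = 13 + 14·t and substitute into x ≡ 5 (mod 9): 14·t ≡ 5 − 13 = -8 (mod 9).
    Reduce coefficients mod 9: 5·t ≡ 1 (mod 9).
    The inverse of 5 mod 9 is 2 (since 5·2 = 10 = 1·9 + 1), so t ≡ 2·1 = 2 ≡ 2 (mod 9).
    Then x = 13 + 14·2 = 41, valid modulo lcm(14, 9) = 126: x ≡ 41 (mod 126).
  Combine with x ≡ 6 (mod 15): gcd(126, 15) = 3, and 6 - 41 = -35 is NOT divisible by 3.
    ⇒ system is inconsistent (no integer solution).

No solution (the system is inconsistent).


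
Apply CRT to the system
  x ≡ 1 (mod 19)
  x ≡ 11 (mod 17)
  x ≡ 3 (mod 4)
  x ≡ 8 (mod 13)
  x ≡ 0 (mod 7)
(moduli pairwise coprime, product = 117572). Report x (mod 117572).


Product of moduli M = 19 · 17 · 4 · 13 · 7 = 117572.
Merge one congruence at a time:
  Start: x ≡ 1 (mod 19).
  Combine with x ≡ 11 (mod 17); new modulus lcm = 323.
    Write x = 1 + 19·t and substitute into x ≡ 11 (mod 17): 19·t ≡ 11 − 1 = 10 (mod 17).
    Reduce coefficients mod 17: 2·t ≡ 10 (mod 17).
    The inverse of 2 mod 17 is 9 (since 2·9 = 18 = 1·17 + 1), so t ≡ 9·10 = 90 ≡ 5 (mod 17).
    Then x = 1 + 19·5 = 96, valid modulo lcm(19, 17) = 323: x ≡ 96 (mod 323).
  Combine with x ≡ 3 (mod 4); new modulus lcm = 1292.
    Write x = 96 + 323·t and substitute into x ≡ 3 (mod 4): 323·t ≡ 3 − 96 = -93 (mod 4).
    Reduce coefficients mod 4: 3·t ≡ 3 (mod 4).
    The inverse of 3 mod 4 is 3 (since 3·3 = 9 = 2·4 + 1), so t ≡ 3·3 = 9 ≡ 1 (mod 4).
    Then x = 96 + 323·1 = 419, valid modulo lcm(323, 4) = 1292: x ≡ 419 (mod 1292).
  Combine with x ≡ 8 (mod 13); new modulus lcm = 16796.
    Write x = 419 + 1292·t and substitute into x ≡ 8 (mod 13): 1292·t ≡ 8 − 419 = -411 (mod 13).
    Reduce coefficients mod 13: 5·t ≡ 5 (mod 13).
    The inverse of 5 mod 13 is 8 (since 5·8 = 40 = 3·13 + 1), so t ≡ 8·5 = 40 ≡ 1 (mod 13).
    Then x = 419 + 1292·1 = 1711, valid modulo lcm(1292, 13) = 16796: x ≡ 1711 (mod 16796).
  Combine with x ≡ 0 (mod 7); new modulus lcm = 117572.
    Write x = 1711 + 16796·t and substitute into x ≡ 0 (mod 7): 16796·t ≡ 0 − 1711 = -1711 (mod 7).
    Reduce coefficients mod 7: 3·t ≡ 4 (mod 7).
    The inverse of 3 mod 7 is 5 (since 3·5 = 15 = 2·7 + 1), so t ≡ 5·4 = 20 ≡ 6 (mod 7).
    Then x = 1711 + 16796·6 = 102487, valid modulo lcm(16796, 7) = 117572: x ≡ 102487 (mod 117572).
Verify against each original: 102487 mod 19 = 1, 102487 mod 17 = 11, 102487 mod 4 = 3, 102487 mod 13 = 8, 102487 mod 7 = 0.

x ≡ 102487 (mod 117572).


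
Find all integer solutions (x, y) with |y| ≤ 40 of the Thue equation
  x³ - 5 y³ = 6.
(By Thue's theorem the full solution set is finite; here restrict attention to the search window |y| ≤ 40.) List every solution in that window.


The equation is x³ - 5y³ = 6. For fixed y, x³ = 5·y³ + 6, so a solution requires the RHS to be a perfect cube.
Strategy: iterate y from -40 to 40, compute RHS = 5·y³ + 6, and check whether it is a (positive or negative) perfect cube.
Check small values of y:
  y = 0: RHS = 6 is not a perfect cube.
  y = 1: RHS = 11 is not a perfect cube.
  y = -1: RHS = 1 = (1)³ ⇒ x = 1 works.
  y = 2: RHS = 46 is not a perfect cube.
  y = -2: RHS = -34 is not a perfect cube.
  y = 3: RHS = 141 is not a perfect cube.
  y = -3: RHS = -129 is not a perfect cube.
Continuing the search up to |y| = 40 finds no further solutions beyond those listed.
Collected solutions: (1, -1).

Solutions (with |y| ≤ 40): (1, -1).


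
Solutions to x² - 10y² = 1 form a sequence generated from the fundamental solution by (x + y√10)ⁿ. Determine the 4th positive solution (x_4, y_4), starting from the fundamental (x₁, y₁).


Step 1: Find the fundamental solution (x₁, y₁) of x² - 10y² = 1.
  Expand √10 as a continued fraction. a₀ = ⌊√10⌋ = 3; iterate m_{k+1} = d_k·a_k − m_k, d_{k+1} = (10 − m_{k+1}²)/d_k, a_{k+1} = ⌊(a₀ + m_{k+1})/d_{k+1}⌋ (starting m₀ = 0, d₀ = 1), with convergents p_k = a_k·p_{k-1} + p_{k-2}, q_k = a_k·q_{k-1} + q_{k-2} (p₋₁ = 1, q₋₁ = 0):
  k = 0: a₀ = 3; p₀/q₀ = 3/1; p₀² − 10·q₀² = 9 − 10 = -1.
  k = 1: m = 3, d = 1, a = ⌊(3 + 3)/1⌋ = 6; p/q = (6·3 + 1)/(6·1 + 0) = 19/6; p² − 10·q² = 361 − 360 = 1.
  The first convergent with p² − 10·q² = 1 gives the fundamental solution (x₁, y₁) = (19, 6).
Step 2: Apply the recurrence (x_{n+1}, y_{n+1}) = (x₁x_n + 10y₁y_n, x₁y_n + y₁x_n) repeatedly.
  From (x_1, y_1) = (19, 6): x_2 = 19·19 + 10·6·6 = 721; y_2 = 19·6 + 6·19 = 228.
  From (x_2, y_2) = (721, 228): x_3 = 19·721 + 10·6·228 = 27379; y_3 = 19·228 + 6·721 = 8658.
  From (x_3, y_3) = (27379, 8658): x_4 = 19·27379 + 10·6·8658 = 1039681; y_4 = 19·8658 + 6·27379 = 328776.
Step 3: Verify x_4² - 10·y_4² = 1080936581761 - 1080936581760 = 1 (should be 1). ✓

(x_1, y_1) = (19, 6); (x_4, y_4) = (1039681, 328776).


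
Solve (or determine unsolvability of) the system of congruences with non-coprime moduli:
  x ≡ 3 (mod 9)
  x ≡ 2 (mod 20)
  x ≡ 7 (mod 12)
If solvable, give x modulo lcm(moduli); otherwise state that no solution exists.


Moduli 9, 20, 12 are not pairwise coprime, so CRT works modulo lcm(m_i) when all pairwise compatibility conditions hold.
Pairwise compatibility: gcd(m_i, m_j) must divide a_i - a_j for every pair.
Merge one congruence at a time:
  Start: x ≡ 3 (mod 9).
  Combine with x ≡ 2 (mod 20): gcd(9, 20) = 1; 2 - 3 = -1, which IS divisible by 1, so compatible.
    Write x = 3 + 9·t and substitute into x ≡ 2 (mod 20): 9·t ≡ 2 − 3 = -1 (mod 20).
    Reduce coefficients mod 20: 9·t ≡ 19 (mod 20).
    The inverse of 9 mod 20 is 9 (since 9·9 = 81 = 4·20 + 1), so t ≡ 9·19 = 171 ≡ 11 (mod 20).
    Then x = 3 + 9·11 = 102, valid modulo lcm(9, 20) = 180: x ≡ 102 (mod 180).
  Combine with x ≡ 7 (mod 12): gcd(180, 12) = 12, and 7 - 102 = -95 is NOT divisible by 12.
    ⇒ system is inconsistent (no integer solution).

No solution (the system is inconsistent).


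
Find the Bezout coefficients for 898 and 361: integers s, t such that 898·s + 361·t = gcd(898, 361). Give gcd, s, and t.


Euclidean algorithm on (898, 361) — divide until remainder is 0:
  898 = 2 · 361 + 176
  361 = 2 · 176 + 9
  176 = 19 · 9 + 5
  9 = 1 · 5 + 4
  5 = 1 · 4 + 1
  4 = 4 · 1 + 0
gcd(898, 361) = 1.
Track Bezout coefficients alongside the remainders: start with r₀ = 898 = a·1 + b·0 (s = 1, t = 0) and r₁ = 361 = a·0 + b·1 (s = 0, t = 1); each new remainder r_{k+1} = r_{k-1} − q_k·r_k inherits s_{k+1} = s_{k-1} − q_k·s_k, t_{k+1} = t_{k-1} − q_k·t_k, so r_k = a·s_k + b·t_k at every step:
  q = 2: r = 176, s = 1 − 2·0 = 1, t = 0 − 2·1 = -2  (check: 898·1 + 361·(-2) = 176)
  q = 2: r = 9, s = 0 − 2·1 = -2, t = 1 − 2·(-2) = 5  (check: 898·(-2) + 361·5 = 9)
  q = 19: r = 5, s = 1 − 19·(-2) = 39, t = -2 − 19·5 = -97  (check: 898·39 + 361·(-97) = 5)
  q = 1: r = 4, s = -2 − 1·39 = -41, t = 5 − 1·(-97) = 102  (check: 898·(-41) + 361·102 = 4)
  q = 1: r = 1, s = 39 − 1·(-41) = 80, t = -97 − 1·102 = -199  (check: 898·80 + 361·(-199) = 1)
The row with r = 1 (the gcd) gives the Bezout coefficients s = 80, t = -199.
Result: 898 · (80) + 361 · (-199) = 1.

gcd(898, 361) = 1; s = 80, t = -199 (check: 898·80 + 361·(-199) = 1).


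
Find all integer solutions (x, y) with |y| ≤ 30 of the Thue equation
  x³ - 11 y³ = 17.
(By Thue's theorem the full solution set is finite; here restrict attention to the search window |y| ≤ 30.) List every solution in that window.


The equation is x³ - 11y³ = 17. For fixed y, x³ = 11·y³ + 17, so a solution requires the RHS to be a perfect cube.
Strategy: iterate y from -30 to 30, compute RHS = 11·y³ + 17, and check whether it is a (positive or negative) perfect cube.
Check small values of y:
  y = 0: RHS = 17 is not a perfect cube.
  y = 1: RHS = 28 is not a perfect cube.
  y = -1: RHS = 6 is not a perfect cube.
  y = 2: RHS = 105 is not a perfect cube.
  y = -2: RHS = -71 is not a perfect cube.
  y = 3: RHS = 314 is not a perfect cube.
  y = -3: RHS = -280 is not a perfect cube.
Continuing the search up to |y| = 30 finds no solutions either.
No (x, y) in the scanned range satisfies the equation.

No integer solutions with |y| ≤ 30.


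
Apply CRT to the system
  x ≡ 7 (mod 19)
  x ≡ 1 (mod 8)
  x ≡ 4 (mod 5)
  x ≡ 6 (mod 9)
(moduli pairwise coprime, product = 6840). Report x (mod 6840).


Product of moduli M = 19 · 8 · 5 · 9 = 6840.
Merge one congruence at a time:
  Start: x ≡ 7 (mod 19).
  Combine with x ≡ 1 (mod 8); new modulus lcm = 152.
    Write x = 7 + 19·t and substitute into x ≡ 1 (mod 8): 19·t ≡ 1 − 7 = -6 (mod 8).
    Reduce coefficients mod 8: 3·t ≡ 2 (mod 8).
    The inverse of 3 mod 8 is 3 (since 3·3 = 9 = 1·8 + 1), so t ≡ 3·2 = 6 ≡ 6 (mod 8).
    Then x = 7 + 19·6 = 121, valid modulo lcm(19, 8) = 152: x ≡ 121 (mod 152).
  Combine with x ≡ 4 (mod 5); new modulus lcm = 760.
    Write x = 121 + 152·t and substitute into x ≡ 4 (mod 5): 152·t ≡ 4 − 121 = -117 (mod 5).
    Reduce coefficients mod 5: 2·t ≡ 3 (mod 5).
    The inverse of 2 mod 5 is 3 (since 2·3 = 6 = 1·5 + 1), so t ≡ 3·3 = 9 ≡ 4 (mod 5).
    Then x = 121 + 152·4 = 729, valid modulo lcm(152, 5) = 760: x ≡ 729 (mod 760).
  Combine with x ≡ 6 (mod 9); new modulus lcm = 6840.
    Write x = 729 + 760·t and substitute into x ≡ 6 (mod 9): 760·t ≡ 6 − 729 = -723 (mod 9).
    Reduce coefficients mod 9: 4·t ≡ 6 (mod 9).
    The inverse of 4 mod 9 is 7 (since 4·7 = 28 = 3·9 + 1), so t ≡ 7·6 = 42 ≡ 6 (mod 9).
    Then x = 729 + 760·6 = 5289, valid modulo lcm(760, 9) = 6840: x ≡ 5289 (mod 6840).
Verify against each original: 5289 mod 19 = 7, 5289 mod 8 = 1, 5289 mod 5 = 4, 5289 mod 9 = 6.

x ≡ 5289 (mod 6840).


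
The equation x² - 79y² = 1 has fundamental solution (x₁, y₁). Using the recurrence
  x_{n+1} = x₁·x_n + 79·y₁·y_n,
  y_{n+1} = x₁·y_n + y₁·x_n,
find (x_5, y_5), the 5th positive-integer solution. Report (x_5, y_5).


Step 1: Find the fundamental solution (x₁, y₁) of x² - 79y² = 1.
  Expand √79 as a continued fraction. a₀ = ⌊√79⌋ = 8; iterate m_{k+1} = d_k·a_k − m_k, d_{k+1} = (79 − m_{k+1}²)/d_k, a_{k+1} = ⌊(a₀ + m_{k+1})/d_{k+1}⌋ (starting m₀ = 0, d₀ = 1), with convergents p_k = a_k·p_{k-1} + p_{k-2}, q_k = a_k·q_{k-1} + q_{k-2} (p₋₁ = 1, q₋₁ = 0):
  k = 0: a₀ = 8; p₀/q₀ = 8/1; p₀² − 79·q₀² = 64 − 79 = -15.
  k = 1: m = 8, d = 15, a = ⌊(8 + 8)/15⌋ = 1; p/q = (1·8 + 1)/(1·1 + 0) = 9/1; p² − 79·q² = 81 − 79 = 2.
  k = 2: m = 7, d = 2, a = ⌊(8 + 7)/2⌋ = 7; p/q = (7·9 + 8)/(7·1 + 1) = 71/8; p² − 79·q² = 5041 − 5056 = -15.
  k = 3: m = 7, d = 15, a = ⌊(8 + 7)/15⌋ = 1; p/q = (1·71 + 9)/(1·8 + 1) = 80/9; p² − 79·q² = 6400 − 6399 = 1.
  The first convergent with p² − 79·q² = 1 gives the fundamental solution (x₁, y₁) = (80, 9).
Step 2: Apply the recurrence (x_{n+1}, y_{n+1}) = (x₁x_n + 79y₁y_n, x₁y_n + y₁x_n) repeatedly.
  From (x_1, y_1) = (80, 9): x_2 = 80·80 + 79·9·9 = 12799; y_2 = 80·9 + 9·80 = 1440.
  From (x_2, y_2) = (12799, 1440): x_3 = 80·12799 + 79·9·1440 = 2047760; y_3 = 80·1440 + 9·12799 = 230391.
  From (x_3, y_3) = (2047760, 230391): x_4 = 80·2047760 + 79·9·230391 = 327628801; y_4 = 80·230391 + 9·2047760 = 36861120.
  From (x_4, y_4) = (327628801, 36861120): x_5 = 80·327628801 + 79·9·36861120 = 52418560400; y_5 = 80·36861120 + 9·327628801 = 5897548809.
Step 3: Verify x_5² - 79·y_5² = 2747705474408448160000 - 2747705474408448159999 = 1 (should be 1). ✓

(x_1, y_1) = (80, 9); (x_5, y_5) = (52418560400, 5897548809).


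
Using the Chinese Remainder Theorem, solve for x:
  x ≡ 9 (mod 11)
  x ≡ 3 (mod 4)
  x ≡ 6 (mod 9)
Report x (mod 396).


Moduli 11, 4, 9 are pairwise coprime; by CRT there is a unique solution modulo M = 11 · 4 · 9 = 396.
Solve pairwise, accumulating the modulus:
  Start with x ≡ 9 (mod 11).
  Combine with x ≡ 3 (mod 4): since gcd(11, 4) = 1, we get a unique residue mod 44.
    Write x = 9 + 11·t and substitute into x ≡ 3 (mod 4): 11·t ≡ 3 − 9 = -6 (mod 4).
    Reduce coefficients mod 4: 3·t ≡ 2 (mod 4).
    The inverse of 3 mod 4 is 3 (since 3·3 = 9 = 2·4 + 1), so t ≡ 3·2 = 6 ≡ 2 (mod 4).
    Then x = 9 + 11·2 = 31, valid modulo lcm(11, 4) = 44: x ≡ 31 (mod 44).
  Combine with x ≡ 6 (mod 9): since gcd(44, 9) = 1, we get a unique residue mod 396.
    Write x = 31 + 44·t and substitute into x ≡ 6 (mod 9): 44·t ≡ 6 − 31 = -25 (mod 9).
    Reduce coefficients mod 9: 8·t ≡ 2 (mod 9).
    The inverse of 8 mod 9 is 8 (since 8·8 = 64 = 7·9 + 1), so t ≡ 8·2 = 16 ≡ 7 (mod 9).
    Then x = 31 + 44·7 = 339, valid modulo lcm(44, 9) = 396: x ≡ 339 (mod 396).
Verify: 339 mod 11 = 9 ✓, 339 mod 4 = 3 ✓, 339 mod 9 = 6 ✓.

x ≡ 339 (mod 396).


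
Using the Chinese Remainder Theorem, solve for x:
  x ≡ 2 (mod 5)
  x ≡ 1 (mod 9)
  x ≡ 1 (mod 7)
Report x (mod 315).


Moduli 5, 9, 7 are pairwise coprime; by CRT there is a unique solution modulo M = 5 · 9 · 7 = 315.
Solve pairwise, accumulating the modulus:
  Start with x ≡ 2 (mod 5).
  Combine with x ≡ 1 (mod 9): since gcd(5, 9) = 1, we get a unique residue mod 45.
    Write x = 2 + 5·t and substitute into x ≡ 1 (mod 9): 5·t ≡ 1 − 2 = -1 (mod 9).
    Reduce coefficients mod 9: 5·t ≡ 8 (mod 9).
    The inverse of 5 mod 9 is 2 (since 5·2 = 10 = 1·9 + 1), so t ≡ 2·8 = 16 ≡ 7 (mod 9).
    Then x = 2 + 5·7 = 37, valid modulo lcm(5, 9) = 45: x ≡ 37 (mod 45).
  Combine with x ≡ 1 (mod 7): since gcd(45, 7) = 1, we get a unique residue mod 315.
    Write x = 37 + 45·t and substitute into x ≡ 1 (mod 7): 45·t ≡ 1 − 37 = -36 (mod 7).
    Reduce coefficients mod 7: 3·t ≡ 6 (mod 7).
    The inverse of 3 mod 7 is 5 (since 3·5 = 15 = 2·7 + 1), so t ≡ 5·6 = 30 ≡ 2 (mod 7).
    Then x = 37 + 45·2 = 127, valid modulo lcm(45, 7) = 315: x ≡ 127 (mod 315).
Verify: 127 mod 5 = 2 ✓, 127 mod 9 = 1 ✓, 127 mod 7 = 1 ✓.

x ≡ 127 (mod 315).


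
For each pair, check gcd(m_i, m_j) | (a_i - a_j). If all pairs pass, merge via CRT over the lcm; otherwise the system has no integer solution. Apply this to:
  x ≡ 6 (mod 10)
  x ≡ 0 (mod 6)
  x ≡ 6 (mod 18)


Moduli 10, 6, 18 are not pairwise coprime, so CRT works modulo lcm(m_i) when all pairwise compatibility conditions hold.
Pairwise compatibility: gcd(m_i, m_j) must divide a_i - a_j for every pair.
Merge one congruence at a time:
  Start: x ≡ 6 (mod 10).
  Combine with x ≡ 0 (mod 6): gcd(10, 6) = 2; 0 - 6 = -6, which IS divisible by 2, so compatible.
    Write x = 6 + 10·t and substitute into x ≡ 0 (mod 6): 10·t ≡ 0 − 6 = -6 (mod 6).
    Divide the congruence (and modulus) by g = 2: 5·t ≡ -3 (mod 3).
    Reduce coefficients mod 3: 2·t ≡ 0 (mod 3).
    The inverse of 2 mod 3 is 2 (since 2·2 = 4 = 1·3 + 1), so t ≡ 2·0 = 0 ≡ 0 (mod 3).
    Then x = 6 + 10·0 = 6, valid modulo lcm(10, 6) = 30: x ≡ 6 (mod 30).
  Combine with x ≡ 6 (mod 18): gcd(30, 18) = 6; 6 - 6 = 0, which IS divisible by 6, so compatible.
    Write x = 6 + 30·t and substitute into x ≡ 6 (mod 18): 30·t ≡ 6 − 6 = 0 (mod 18).
    Divide the congruence (and modulus) by g = 6: 5·t ≡ 0 (mod 3).
    Reduce coefficients mod 3: 2·t ≡ 0 (mod 3).
    The inverse of 2 mod 3 is 2 (since 2·2 = 4 = 1·3 + 1), so t ≡ 2·0 = 0 ≡ 0 (mod 3).
    Then x = 6 + 30·0 = 6, valid modulo lcm(30, 18) = 90: x ≡ 6 (mod 90).
Verify: 6 mod 10 = 6, 6 mod 6 = 0, 6 mod 18 = 6.

x ≡ 6 (mod 90).


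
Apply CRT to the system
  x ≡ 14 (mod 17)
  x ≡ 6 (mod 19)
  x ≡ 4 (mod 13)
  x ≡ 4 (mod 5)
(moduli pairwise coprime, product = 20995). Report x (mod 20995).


Product of moduli M = 17 · 19 · 13 · 5 = 20995.
Merge one congruence at a time:
  Start: x ≡ 14 (mod 17).
  Combine with x ≡ 6 (mod 19); new modulus lcm = 323.
    Write x = 14 + 17·t and substitute into x ≡ 6 (mod 19): 17·t ≡ 6 − 14 = -8 (mod 19).
    Reduce coefficients mod 19: 17·t ≡ 11 (mod 19).
    The inverse of 17 mod 19 is 9 (since 17·9 = 153 = 8·19 + 1), so t ≡ 9·11 = 99 ≡ 4 (mod 19).
    Then x = 14 + 17·4 = 82, valid modulo lcm(17, 19) = 323: x ≡ 82 (mod 323).
  Combine with x ≡ 4 (mod 13); new modulus lcm = 4199.
    Write x = 82 + 323·t and substitute into x ≡ 4 (mod 13): 323·t ≡ 4 − 82 = -78 (mod 13).
    Reduce coefficients mod 13: 11·t ≡ 0 (mod 13).
    The inverse of 11 mod 13 is 6 (since 11·6 = 66 = 5·13 + 1), so t ≡ 6·0 = 0 ≡ 0 (mod 13).
    Then x = 82 + 323·0 = 82, valid modulo lcm(323, 13) = 4199: x ≡ 82 (mod 4199).
  Combine with x ≡ 4 (mod 5); new modulus lcm = 20995.
    Write x = 82 + 4199·t and substitute into x ≡ 4 (mod 5): 4199·t ≡ 4 − 82 = -78 (mod 5).
    Reduce coefficients mod 5: 4·t ≡ 2 (mod 5).
    The inverse of 4 mod 5 is 4 (since 4·4 = 16 = 3·5 + 1), so t ≡ 4·2 = 8 ≡ 3 (mod 5).
    Then x = 82 + 4199·3 = 12679, valid modulo lcm(4199, 5) = 20995: x ≡ 12679 (mod 20995).
Verify against each original: 12679 mod 17 = 14, 12679 mod 19 = 6, 12679 mod 13 = 4, 12679 mod 5 = 4.

x ≡ 12679 (mod 20995).


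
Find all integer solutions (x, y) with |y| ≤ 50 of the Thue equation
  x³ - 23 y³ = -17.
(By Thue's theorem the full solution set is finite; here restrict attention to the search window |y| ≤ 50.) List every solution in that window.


The equation is x³ - 23y³ = -17. For fixed y, x³ = 23·y³ − 17, so a solution requires the RHS to be a perfect cube.
Strategy: iterate y from -50 to 50, compute RHS = 23·y³ − 17, and check whether it is a (positive or negative) perfect cube.
Check small values of y:
  y = 0: RHS = -17 is not a perfect cube.
  y = 1: RHS = 6 is not a perfect cube.
  y = -1: RHS = -40 is not a perfect cube.
  y = 2: RHS = 167 is not a perfect cube.
  y = -2: RHS = -201 is not a perfect cube.
  y = 3: RHS = 604 is not a perfect cube.
  y = -3: RHS = -638 is not a perfect cube.
Continuing the search up to |y| = 50 finds no solutions either.
No (x, y) in the scanned range satisfies the equation.

No integer solutions with |y| ≤ 50.


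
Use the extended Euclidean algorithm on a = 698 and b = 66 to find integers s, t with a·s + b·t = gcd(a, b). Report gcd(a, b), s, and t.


Euclidean algorithm on (698, 66) — divide until remainder is 0:
  698 = 10 · 66 + 38
  66 = 1 · 38 + 28
  38 = 1 · 28 + 10
  28 = 2 · 10 + 8
  10 = 1 · 8 + 2
  8 = 4 · 2 + 0
gcd(698, 66) = 2.
Track Bezout coefficients alongside the remainders: start with r₀ = 698 = a·1 + b·0 (s = 1, t = 0) and r₁ = 66 = a·0 + b·1 (s = 0, t = 1); each new remainder r_{k+1} = r_{k-1} − q_k·r_k inherits s_{k+1} = s_{k-1} − q_k·s_k, t_{k+1} = t_{k-1} − q_k·t_k, so r_k = a·s_k + b·t_k at every step:
  q = 10: r = 38, s = 1 − 10·0 = 1, t = 0 − 10·1 = -10  (check: 698·1 + 66·(-10) = 38)
  q = 1: r = 28, s = 0 − 1·1 = -1, t = 1 − 1·(-10) = 11  (check: 698·(-1) + 66·11 = 28)
  q = 1: r = 10, s = 1 − 1·(-1) = 2, t = -10 − 1·11 = -21  (check: 698·2 + 66·(-21) = 10)
  q = 2: r = 8, s = -1 − 2·2 = -5, t = 11 − 2·(-21) = 53  (check: 698·(-5) + 66·53 = 8)
  q = 1: r = 2, s = 2 − 1·(-5) = 7, t = -21 − 1·53 = -74  (check: 698·7 + 66·(-74) = 2)
The row with r = 2 (the gcd) gives the Bezout coefficients s = 7, t = -74.
Result: 698 · (7) + 66 · (-74) = 2.

gcd(698, 66) = 2; s = 7, t = -74 (check: 698·7 + 66·(-74) = 2).


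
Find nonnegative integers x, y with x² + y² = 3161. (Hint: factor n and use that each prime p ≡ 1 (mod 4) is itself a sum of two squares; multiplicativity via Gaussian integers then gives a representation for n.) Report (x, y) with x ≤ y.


Step 1: Factor n = 3161 = 29 · 109.
Step 2: Check the mod-4 condition on each prime factor: 29 ≡ 1 (mod 4), exponent 1; 109 ≡ 1 (mod 4), exponent 1.
All primes ≡ 3 (mod 4) appear to even exponent (or don't appear), so by the two-squares theorem n IS expressible as a sum of two squares.
Step 3: Build a representation. Here n = 29 · 109 is a product of primes ≡ 1 (mod 4). Each prime p ≡ 1 (mod 4) is itself a sum of two squares; find a² by testing p − a² for a perfect square:
  29: 29 − 1² = 28, 29 − 2² = 25 = 5² ⇒ 29 = 2² + 5².
  109: 109 − 1² = 108, 109 − 2² = 105, 109 − 3² = 100 = 10² ⇒ 109 = 3² + 10².
  Combine using the Brahmagupta–Fibonacci identity (a² + b²)(c² + d²) = (ac − bd)² + (ad + bc)² = (ac + bd)² + (ad − bc)²:
  29 · 109 = 3161: from (2² + 5²)(3² + 10²), take (2·3 − 5·10, 2·10 + 5·3) = (6 − 50, 20 + 15) = (-44, 35); dropping signs (only squares matter) gives (44, 35); check 44² + 35² = 1936 + 1225 = 3161 ✓.
Step 4: Order so x ≤ y and verify: 35² + 44² = 1225 + 1936 = 3161 = n. ✓

n = 3161 = 35² + 44² (one valid representation with x ≤ y).


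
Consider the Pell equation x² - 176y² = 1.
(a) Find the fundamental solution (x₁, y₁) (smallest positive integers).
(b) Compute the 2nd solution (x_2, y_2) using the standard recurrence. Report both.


Step 1: Find the fundamental solution (x₁, y₁) of x² - 176y² = 1.
  Expand √176 as a continued fraction. a₀ = ⌊√176⌋ = 13; iterate m_{k+1} = d_k·a_k − m_k, d_{k+1} = (176 − m_{k+1}²)/d_k, a_{k+1} = ⌊(a₀ + m_{k+1})/d_{k+1}⌋ (starting m₀ = 0, d₀ = 1), with convergents p_k = a_k·p_{k-1} + p_{k-2}, q_k = a_k·q_{k-1} + q_{k-2} (p₋₁ = 1, q₋₁ = 0):
  k = 0: a₀ = 13; p₀/q₀ = 13/1; p₀² − 176·q₀² = 169 − 176 = -7.
  k = 1: m = 13, d = 7, a = ⌊(13 + 13)/7⌋ = 3; p/q = (3·13 + 1)/(3·1 + 0) = 40/3; p² − 176·q² = 1600 − 1584 = 16.
  k = 2: m = 8, d = 16, a = ⌊(13 + 8)/16⌋ = 1; p/q = (1·40 + 13)/(1·3 + 1) = 53/4; p² − 176·q² = 2809 − 2816 = -7.
  k = 3: m = 8, d = 7, a = ⌊(13 + 8)/7⌋ = 3; p/q = (3·53 + 40)/(3·4 + 3) = 199/15; p² − 176·q² = 39601 − 39600 = 1.
  The first convergent with p² − 176·q² = 1 gives the fundamental solution (x₁, y₁) = (199, 15).
Step 2: Apply the recurrence (x_{n+1}, y_{n+1}) = (x₁x_n + 176y₁y_n, x₁y_n + y₁x_n) repeatedly.
  From (x_1, y_1) = (199, 15): x_2 = 199·199 + 176·15·15 = 79201; y_2 = 199·15 + 15·199 = 5970.
Step 3: Verify x_2² - 176·y_2² = 6272798401 - 6272798400 = 1 (should be 1). ✓

(x_1, y_1) = (199, 15); (x_2, y_2) = (79201, 5970).


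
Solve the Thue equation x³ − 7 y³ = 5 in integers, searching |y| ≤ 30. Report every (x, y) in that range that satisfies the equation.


The equation is x³ - 7y³ = 5. For fixed y, x³ = 7·y³ + 5, so a solution requires the RHS to be a perfect cube.
Strategy: iterate y from -30 to 30, compute RHS = 7·y³ + 5, and check whether it is a (positive or negative) perfect cube.
Check small values of y:
  y = 0: RHS = 5 is not a perfect cube.
  y = 1: RHS = 12 is not a perfect cube.
  y = -1: RHS = -2 is not a perfect cube.
  y = 2: RHS = 61 is not a perfect cube.
  y = -2: RHS = -51 is not a perfect cube.
  y = 3: RHS = 194 is not a perfect cube.
  y = -3: RHS = -184 is not a perfect cube.
Continuing the search up to |y| = 30 finds no solutions either.
No (x, y) in the scanned range satisfies the equation.

No integer solutions with |y| ≤ 30.


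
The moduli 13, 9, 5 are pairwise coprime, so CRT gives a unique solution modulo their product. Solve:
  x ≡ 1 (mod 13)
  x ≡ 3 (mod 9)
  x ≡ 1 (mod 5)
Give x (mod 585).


Moduli 13, 9, 5 are pairwise coprime; by CRT there is a unique solution modulo M = 13 · 9 · 5 = 585.
Solve pairwise, accumulating the modulus:
  Start with x ≡ 1 (mod 13).
  Combine with x ≡ 3 (mod 9): since gcd(13, 9) = 1, we get a unique residue mod 117.
    Write x = 1 + 13·t and substitute into x ≡ 3 (mod 9): 13·t ≡ 3 − 1 = 2 (mod 9).
    Reduce coefficients mod 9: 4·t ≡ 2 (mod 9).
    The inverse of 4 mod 9 is 7 (since 4·7 = 28 = 3·9 + 1), so t ≡ 7·2 = 14 ≡ 5 (mod 9).
    Then x = 1 + 13·5 = 66, valid modulo lcm(13, 9) = 117: x ≡ 66 (mod 117).
  Combine with x ≡ 1 (mod 5): since gcd(117, 5) = 1, we get a unique residue mod 585.
    Write x = 66 + 117·t and substitute into x ≡ 1 (mod 5): 117·t ≡ 1 − 66 = -65 (mod 5).
    Reduce coefficients mod 5: 2·t ≡ 0 (mod 5).
    The inverse of 2 mod 5 is 3 (since 2·3 = 6 = 1·5 + 1), so t ≡ 3·0 = 0 ≡ 0 (mod 5).
    Then x = 66 + 117·0 = 66, valid modulo lcm(117, 5) = 585: x ≡ 66 (mod 585).
Verify: 66 mod 13 = 1 ✓, 66 mod 9 = 3 ✓, 66 mod 5 = 1 ✓.

x ≡ 66 (mod 585).


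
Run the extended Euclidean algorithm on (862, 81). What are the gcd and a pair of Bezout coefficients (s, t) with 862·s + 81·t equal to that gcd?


Euclidean algorithm on (862, 81) — divide until remainder is 0:
  862 = 10 · 81 + 52
  81 = 1 · 52 + 29
  52 = 1 · 29 + 23
  29 = 1 · 23 + 6
  23 = 3 · 6 + 5
  6 = 1 · 5 + 1
  5 = 5 · 1 + 0
gcd(862, 81) = 1.
Track Bezout coefficients alongside the remainders: start with r₀ = 862 = a·1 + b·0 (s = 1, t = 0) and r₁ = 81 = a·0 + b·1 (s = 0, t = 1); each new remainder r_{k+1} = r_{k-1} − q_k·r_k inherits s_{k+1} = s_{k-1} − q_k·s_k, t_{k+1} = t_{k-1} − q_k·t_k, so r_k = a·s_k + b·t_k at every step:
  q = 10: r = 52, s = 1 − 10·0 = 1, t = 0 − 10·1 = -10  (check: 862·1 + 81·(-10) = 52)
  q = 1: r = 29, s = 0 − 1·1 = -1, t = 1 − 1·(-10) = 11  (check: 862·(-1) + 81·11 = 29)
  q = 1: r = 23, s = 1 − 1·(-1) = 2, t = -10 − 1·11 = -21  (check: 862·2 + 81·(-21) = 23)
  q = 1: r = 6, s = -1 − 1·2 = -3, t = 11 − 1·(-21) = 32  (check: 862·(-3) + 81·32 = 6)
  q = 3: r = 5, s = 2 − 3·(-3) = 11, t = -21 − 3·32 = -117  (check: 862·11 + 81·(-117) = 5)
  q = 1: r = 1, s = -3 − 1·11 = -14, t = 32 − 1·(-117) = 149  (check: 862·(-14) + 81·149 = 1)
The row with r = 1 (the gcd) gives the Bezout coefficients s = -14, t = 149.
Result: 862 · (-14) + 81 · (149) = 1.

gcd(862, 81) = 1; s = -14, t = 149 (check: 862·(-14) + 81·149 = 1).


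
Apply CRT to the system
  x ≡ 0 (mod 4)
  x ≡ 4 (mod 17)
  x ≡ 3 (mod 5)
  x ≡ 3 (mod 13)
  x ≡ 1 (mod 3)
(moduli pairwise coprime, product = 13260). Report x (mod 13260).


Product of moduli M = 4 · 17 · 5 · 13 · 3 = 13260.
Merge one congruence at a time:
  Start: x ≡ 0 (mod 4).
  Combine with x ≡ 4 (mod 17); new modulus lcm = 68.
    Write x = 0 + 4·t and substitute into x ≡ 4 (mod 17): 4·t ≡ 4 − 0 = 4 (mod 17).
    The inverse of 4 mod 17 is 13 (since 4·13 = 52 = 3·17 + 1), so t ≡ 13·4 = 52 ≡ 1 (mod 17).
    Then x = 0 + 4·1 = 4, valid modulo lcm(4, 17) = 68: x ≡ 4 (mod 68).
  Combine with x ≡ 3 (mod 5); new modulus lcm = 340.
    Write x = 4 + 68·t and substitute into x ≡ 3 (mod 5): 68·t ≡ 3 − 4 = -1 (mod 5).
    Reduce coefficients mod 5: 3·t ≡ 4 (mod 5).
    The inverse of 3 mod 5 is 2 (since 3·2 = 6 = 1·5 + 1), so t ≡ 2·4 = 8 ≡ 3 (mod 5).
    Then x = 4 + 68·3 = 208, valid modulo lcm(68, 5) = 340: x ≡ 208 (mod 340).
  Combine with x ≡ 3 (mod 13); new modulus lcm = 4420.
    Write x = 208 + 340·t and substitute into x ≡ 3 (mod 13): 340·t ≡ 3 − 208 = -205 (mod 13).
    Reduce coefficients mod 13: 2·t ≡ 3 (mod 13).
    The inverse of 2 mod 13 is 7 (since 2·7 = 14 = 1·13 + 1), so t ≡ 7·3 = 21 ≡ 8 (mod 13).
    Then x = 208 + 340·8 = 2928, valid modulo lcm(340, 13) = 4420: x ≡ 2928 (mod 4420).
  Combine with x ≡ 1 (mod 3); new modulus lcm = 13260.
    Write x = 2928 + 4420·t and substitute into x ≡ 1 (mod 3): 4420·t ≡ 1 − 2928 = -2927 (mod 3).
    Reduce coefficients mod 3: 1·t ≡ 1 (mod 3).
    So t ≡ 1 (mod 3).
    Then x = 2928 + 4420·1 = 7348, valid modulo lcm(4420, 3) = 13260: x ≡ 7348 (mod 13260).
Verify against each original: 7348 mod 4 = 0, 7348 mod 17 = 4, 7348 mod 5 = 3, 7348 mod 13 = 3, 7348 mod 3 = 1.

x ≡ 7348 (mod 13260).


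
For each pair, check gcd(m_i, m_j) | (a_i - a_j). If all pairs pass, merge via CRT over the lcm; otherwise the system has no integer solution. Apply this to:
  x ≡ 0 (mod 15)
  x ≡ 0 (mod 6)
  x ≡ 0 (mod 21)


Moduli 15, 6, 21 are not pairwise coprime, so CRT works modulo lcm(m_i) when all pairwise compatibility conditions hold.
Pairwise compatibility: gcd(m_i, m_j) must divide a_i - a_j for every pair.
Merge one congruence at a time:
  Start: x ≡ 0 (mod 15).
  Combine with x ≡ 0 (mod 6): gcd(15, 6) = 3; 0 - 0 = 0, which IS divisible by 3, so compatible.
    Write x = 0 + 15·t and substitute into x ≡ 0 (mod 6): 15·t ≡ 0 − 0 = 0 (mod 6).
    Divide the congruence (and modulus) by g = 3: 5·t ≡ 0 (mod 2).
    Reduce coefficients mod 2: 1·t ≡ 0 (mod 2).
    So t ≡ 0 (mod 2).
    Then x = 0 + 15·0 = 0, valid modulo lcm(15, 6) = 30: x ≡ 0 (mod 30).
  Combine with x ≡ 0 (mod 21): gcd(30, 21) = 3; 0 - 0 = 0, which IS divisible by 3, so compatible.
    Write x = 0 + 30·t and substitute into x ≡ 0 (mod 21): 30·t ≡ 0 − 0 = 0 (mod 21).
    Divide the congruence (and modulus) by g = 3: 10·t ≡ 0 (mod 7).
    Reduce coefficients mod 7: 3·t ≡ 0 (mod 7).
    The inverse of 3 mod 7 is 5 (since 3·5 = 15 = 2·7 + 1), so t ≡ 5·0 = 0 ≡ 0 (mod 7).
    Then x = 0 + 30·0 = 0, valid modulo lcm(30, 21) = 210: x ≡ 0 (mod 210).
Verify: 0 mod 15 = 0, 0 mod 6 = 0, 0 mod 21 = 0.

x ≡ 0 (mod 210).


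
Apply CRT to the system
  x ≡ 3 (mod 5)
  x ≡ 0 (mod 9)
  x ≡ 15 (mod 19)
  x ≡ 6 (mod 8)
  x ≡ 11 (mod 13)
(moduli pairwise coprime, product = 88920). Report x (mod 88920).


Product of moduli M = 5 · 9 · 19 · 8 · 13 = 88920.
Merge one congruence at a time:
  Start: x ≡ 3 (mod 5).
  Combine with x ≡ 0 (mod 9); new modulus lcm = 45.
    Write x = 3 + 5·t and substitute into x ≡ 0 (mod 9): 5·t ≡ 0 − 3 = -3 (mod 9).
    Reduce coefficients mod 9: 5·t ≡ 6 (mod 9).
    The inverse of 5 mod 9 is 2 (since 5·2 = 10 = 1·9 + 1), so t ≡ 2·6 = 12 ≡ 3 (mod 9).
    Then x = 3 + 5·3 = 18, valid modulo lcm(5, 9) = 45: x ≡ 18 (mod 45).
  Combine with x ≡ 15 (mod 19); new modulus lcm = 855.
    Write x = 18 + 45·t and substitute into x ≡ 15 (mod 19): 45·t ≡ 15 − 18 = -3 (mod 19).
    Reduce coefficients mod 19: 7·t ≡ 16 (mod 19).
    The inverse of 7 mod 19 is 11 (since 7·11 = 77 = 4·19 + 1), so t ≡ 11·16 = 176 ≡ 5 (mod 19).
    Then x = 18 + 45·5 = 243, valid modulo lcm(45, 19) = 855: x ≡ 243 (mod 855).
  Combine with x ≡ 6 (mod 8); new modulus lcm = 6840.
    Write x = 243 + 855·t and substitute into x ≡ 6 (mod 8): 855·t ≡ 6 − 243 = -237 (mod 8).
    Reduce coefficients mod 8: 7·t ≡ 3 (mod 8).
    The inverse of 7 mod 8 is 7 (since 7·7 = 49 = 6·8 + 1), so t ≡ 7·3 = 21 ≡ 5 (mod 8).
    Then x = 243 + 855·5 = 4518, valid modulo lcm(855, 8) = 6840: x ≡ 4518 (mod 6840).
  Combine with x ≡ 11 (mod 13); new modulus lcm = 88920.
    Write x = 4518 + 6840·t and substitute into x ≡ 11 (mod 13): 6840·t ≡ 11 − 4518 = -4507 (mod 13).
    Reduce coefficients mod 13: 2·t ≡ 4 (mod 13).
    The inverse of 2 mod 13 is 7 (since 2·7 = 14 = 1·13 + 1), so t ≡ 7·4 = 28 ≡ 2 (mod 13).
    Then x = 4518 + 6840·2 = 18198, valid modulo lcm(6840, 13) = 88920: x ≡ 18198 (mod 88920).
Verify against each original: 18198 mod 5 = 3, 18198 mod 9 = 0, 18198 mod 19 = 15, 18198 mod 8 = 6, 18198 mod 13 = 11.

x ≡ 18198 (mod 88920).
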